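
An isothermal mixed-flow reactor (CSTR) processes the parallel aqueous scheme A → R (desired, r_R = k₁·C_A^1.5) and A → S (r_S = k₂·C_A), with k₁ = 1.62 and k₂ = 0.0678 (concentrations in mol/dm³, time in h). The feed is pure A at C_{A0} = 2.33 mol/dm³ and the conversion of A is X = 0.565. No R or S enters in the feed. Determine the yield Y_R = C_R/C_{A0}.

0.542

Exit C_A = C_{A0}(1−X) = 2.33×0.435 = 1.014 mol/dm³.
In a CSTR the entire volume is at exit conditions, so r_R = 1.62×1.014^1.5 = 1.653 and r_S = 0.0678×1.014 = 0.06872.
Fraction of consumed A going to R: r_R/(r_R+r_S) = 0.9601.
C_R = 0.9601·C_{A0}·X = 0.9601×2.33×0.565 = 1.26 mol/dm³; Y_R = C_R/C_{A0} = 0.542.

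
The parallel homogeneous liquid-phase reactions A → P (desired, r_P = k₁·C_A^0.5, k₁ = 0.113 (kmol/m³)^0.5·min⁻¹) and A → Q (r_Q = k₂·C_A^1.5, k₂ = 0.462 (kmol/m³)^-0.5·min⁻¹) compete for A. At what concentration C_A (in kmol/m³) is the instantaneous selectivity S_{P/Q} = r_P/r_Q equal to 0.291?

0.841 kmol/m³

S_{P/Q} = (k₁/k₂)·C_A⁻¹ ⇒ C_A = (S·k₂/k₁)^(-1).
= (0.291×0.462/0.113)^(-1) = (1.190)^(-1) = 0.841 kmol/m³.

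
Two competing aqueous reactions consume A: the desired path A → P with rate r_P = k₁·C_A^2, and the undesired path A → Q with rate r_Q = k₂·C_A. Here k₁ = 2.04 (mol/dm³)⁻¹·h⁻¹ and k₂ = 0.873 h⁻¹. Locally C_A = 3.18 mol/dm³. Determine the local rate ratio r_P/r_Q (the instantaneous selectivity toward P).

S_{P/Q} = r_P/r_Q = (k₁·C_A^2)/(k₂·C_A) = (k₁/k₂)·C_A.
= (2.04×3.180^2) / (0.873×3.180) = 20.63/2.776 = 7.43.

7.43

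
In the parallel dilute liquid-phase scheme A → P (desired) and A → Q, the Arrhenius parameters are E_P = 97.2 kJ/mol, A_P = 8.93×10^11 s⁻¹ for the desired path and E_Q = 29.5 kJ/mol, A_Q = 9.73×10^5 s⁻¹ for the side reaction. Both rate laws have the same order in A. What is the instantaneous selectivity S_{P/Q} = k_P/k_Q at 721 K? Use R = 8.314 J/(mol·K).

11.4

Since both paths have the same order in A, the concentration cancels and S_{P/Q} = k_P/k_Q = (A_P/A_Q)·exp[(E_Q−E_P)/(RT)].
(E_Q−E_P)/(RT) = (29.5−97.2)×10³/(8.314×721) = -67700/5994 = -11.29.
k_P/k_Q = (8.93×10^11/9.73×10^5)·exp(-11.29) = 9.178×10^5 × 1.245×10^-5 = 11.4.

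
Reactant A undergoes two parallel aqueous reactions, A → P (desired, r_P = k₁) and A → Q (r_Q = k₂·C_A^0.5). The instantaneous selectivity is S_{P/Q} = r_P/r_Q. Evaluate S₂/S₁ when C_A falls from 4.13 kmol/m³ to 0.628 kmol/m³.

2.56

S_{P/Q} = (k₁/k₂)·C_A^-0.5, so S₂/S₁ = (C_{A,2}/C_{A,1})^-0.5.
= (0.628/4.13)^(-0.5) = (0.1521)^(-0.5) = 2.56.
Selectivity toward P rises as C_A falls — low-concentration operation is favoured.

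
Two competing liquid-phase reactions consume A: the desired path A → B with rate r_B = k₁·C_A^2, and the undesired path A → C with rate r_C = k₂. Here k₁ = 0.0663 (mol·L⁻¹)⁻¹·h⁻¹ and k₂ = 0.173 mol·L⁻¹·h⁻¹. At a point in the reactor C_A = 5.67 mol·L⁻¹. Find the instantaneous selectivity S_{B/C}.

S_{B/C} = r_B/r_C = (k₁·C_A^2)/(k₂) = (k₁/k₂)·C_A^2.
= (0.0663×5.670^2) / (0.173) = 2.131/0.1730 = 12.3.
Since the desired path is higher order in A, keeping C_A high (PFR or concentrated feed) favours B.

12.3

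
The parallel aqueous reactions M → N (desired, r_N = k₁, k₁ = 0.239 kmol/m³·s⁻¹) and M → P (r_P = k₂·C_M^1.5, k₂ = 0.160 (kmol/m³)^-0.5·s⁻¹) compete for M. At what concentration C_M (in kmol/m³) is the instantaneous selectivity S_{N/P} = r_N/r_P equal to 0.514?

S_{N/P} = (k₁/k₂)·C_M^-1.5 ⇒ C_M = (S·k₂/k₁)^(1/(-1.5)).
= (0.514×0.160/0.239)^(-0.6667) = (0.3441)^(-0.6667) = 2.04 kmol/m³.

2.04 kmol/m³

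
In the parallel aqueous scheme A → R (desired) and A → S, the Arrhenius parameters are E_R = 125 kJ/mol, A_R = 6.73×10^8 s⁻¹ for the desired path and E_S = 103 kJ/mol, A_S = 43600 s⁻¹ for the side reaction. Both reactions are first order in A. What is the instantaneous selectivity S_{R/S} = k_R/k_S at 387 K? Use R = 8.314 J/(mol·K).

Since both paths have the same order in A, the concentration cancels and S_{R/S} = k_R/k_S = (A_R/A_S)·exp[(E_S−E_R)/(RT)].
(E_S−E_R)/(RT) = (103−125)×10³/(8.314×387) = -22000/3218 = -6.838.
k_R/k_S = (6.73×10^8/43600)·exp(-6.838) = 15436 × 0.001073 = 16.6.

16.6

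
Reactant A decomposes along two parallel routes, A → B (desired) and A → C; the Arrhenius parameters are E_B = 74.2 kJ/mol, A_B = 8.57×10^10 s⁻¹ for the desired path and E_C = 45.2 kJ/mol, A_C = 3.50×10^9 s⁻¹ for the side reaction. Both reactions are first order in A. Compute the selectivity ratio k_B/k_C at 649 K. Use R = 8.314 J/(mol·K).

k_B/k_C = (A_B/A_C)·exp[−(E_B−E_C)/(RT)] = (A_B/A_C)·exp[(E_C−E_B)/(RT)].
(E_C−E_B)/(RT) = (45.2−74.2)×10³/(8.314×649) = -29000/5396 = -5.375.
k_B/k_C = (8.57×10^10/3.50×10^9)·exp(-5.375) = 24.49 × 0.004633 = 0.113.
Since E_B > E_C, raising the temperature improves selectivity toward B.

0.113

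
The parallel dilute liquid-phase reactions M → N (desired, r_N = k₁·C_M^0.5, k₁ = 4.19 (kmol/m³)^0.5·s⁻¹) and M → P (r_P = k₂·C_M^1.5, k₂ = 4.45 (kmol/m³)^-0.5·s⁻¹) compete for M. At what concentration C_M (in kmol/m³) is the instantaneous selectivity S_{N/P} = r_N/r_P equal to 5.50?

S_{N/P} = (k₁/k₂)·C_M⁻¹ ⇒ C_M = (S·k₂/k₁)^(-1).
= (5.50×4.45/4.19)^(-1) = (5.841)^(-1) = 0.171 kmol/m³.

0.171 kmol/m³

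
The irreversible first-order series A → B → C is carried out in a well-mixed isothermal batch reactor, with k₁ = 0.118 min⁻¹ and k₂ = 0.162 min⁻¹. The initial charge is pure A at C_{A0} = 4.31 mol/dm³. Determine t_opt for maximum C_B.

Setting dC_B/dt = 0 gives t_opt = ln(k₂/k₁)/(k₂−k₁).
= ln(0.162/0.118)/(0.162−0.118) = ln(1.373)/0.04400 = 0.3169/0.04400 = 7.20 min.

7.20 min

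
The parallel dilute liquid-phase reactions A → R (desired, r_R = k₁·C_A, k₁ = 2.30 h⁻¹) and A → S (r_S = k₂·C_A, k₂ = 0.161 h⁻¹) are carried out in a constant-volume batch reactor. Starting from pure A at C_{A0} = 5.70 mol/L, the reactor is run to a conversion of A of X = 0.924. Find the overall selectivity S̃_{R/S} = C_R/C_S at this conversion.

14.3

C_A = C_{A0}(1−X) = 0.4332 mol/L.
Both paths are first order in A, so the instantaneous fraction to R is constant: dC_R/d(−C_A) = k₁/(k₁+k₂) = 0.9346.
C_R = 0.9346·(C_{A0}−C_A) = 0.9346×5.267 = 4.92 mol/L.
C_S = (C_{A0}−C_A)−C_R = 0.3446 mol/L; S̃_{R/S} = 4.922/0.3446 = 14.3.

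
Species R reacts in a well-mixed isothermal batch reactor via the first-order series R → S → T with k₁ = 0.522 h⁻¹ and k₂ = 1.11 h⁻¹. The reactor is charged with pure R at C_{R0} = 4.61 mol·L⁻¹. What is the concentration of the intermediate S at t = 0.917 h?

1.06 mol·L⁻¹

For first-order series with pure R initially, C_S(t) = k₁C_{R0}/(k₂−k₁)·(e^(−k₁t) − e^(−k₂t)).
e^(−k₁t) = e^(−0.522×0.917) = e^(−0.4787) = 0.6196; e^(−k₂t) = e^(−1.018) = 0.3614.
C_S = 0.522×4.61/(1.11−0.522) × (0.6196−0.3614) = 4.093×0.2582 = 1.057 mol·L⁻¹.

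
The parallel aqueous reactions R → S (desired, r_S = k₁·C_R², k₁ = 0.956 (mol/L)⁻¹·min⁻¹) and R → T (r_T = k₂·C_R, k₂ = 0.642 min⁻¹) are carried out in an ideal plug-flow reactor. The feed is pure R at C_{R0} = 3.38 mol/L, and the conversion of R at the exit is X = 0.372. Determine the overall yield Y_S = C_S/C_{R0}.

C_R = C_{R0}(1−X) = 2.123 mol/L.
Along a PFR/batch, dC_T/dC_R = −r_T/(r_S+r_T) = −k₂/(k₂+k₁·C_R).
Integrating from C_{R0} to C_R: C_T = (0.642/0.956)·ln[(0.642+0.956·3.38)/(0.642+0.956·2.12)] = 0.6715·ln(3.873/2.671) = 0.2495 mol/L.
Then C_S = (C_{R0}−C_R) − C_T = 1.257 − 0.2495 = 1.008 mol/L.
Y_S = C_S/C_{R0} = 1.008/3.38 = 0.298.

0.298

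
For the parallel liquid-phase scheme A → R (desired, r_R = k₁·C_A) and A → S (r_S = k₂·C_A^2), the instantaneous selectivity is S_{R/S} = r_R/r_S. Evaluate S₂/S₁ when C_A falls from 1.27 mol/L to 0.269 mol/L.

4.72

S_{R/S} = (k₁/k₂)·C_A⁻¹, so S₂/S₁ = (C_{A,2}/C_{A,1})⁻¹.
= 1.27/0.269 = 4.72.
Selectivity toward R rises as C_A falls — low-concentration operation is favoured.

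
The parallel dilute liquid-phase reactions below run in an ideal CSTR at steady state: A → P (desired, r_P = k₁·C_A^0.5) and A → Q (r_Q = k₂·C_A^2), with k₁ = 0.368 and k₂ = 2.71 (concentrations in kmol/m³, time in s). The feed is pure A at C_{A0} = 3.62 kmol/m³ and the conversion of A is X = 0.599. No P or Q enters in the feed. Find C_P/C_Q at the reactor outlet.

Exit C_A = C_{A0}(1−X) = 3.62×0.401 = 1.452 kmol/m³.
Rates in a CSTR are evaluated at the outlet concentration: r_P = 0.368×1.452^0.5 = 0.4434, r_Q = 2.71×1.452^2 = 5.711.
Overall selectivity = C_P/C_Q = r_Pτ/(r_Qτ) = r_P/r_Q = 0.0776.

0.0776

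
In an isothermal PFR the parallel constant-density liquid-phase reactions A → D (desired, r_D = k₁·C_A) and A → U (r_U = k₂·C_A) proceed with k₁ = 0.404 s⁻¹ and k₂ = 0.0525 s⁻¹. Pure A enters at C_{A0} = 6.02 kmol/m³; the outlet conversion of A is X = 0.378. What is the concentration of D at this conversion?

2.01 kmol/m³

C_A = C_{A0}(1−X) = 3.744 kmol/m³.
Both paths are first order in A, so the instantaneous fraction to D is constant: dC_D/d(−C_A) = k₁/(k₁+k₂) = 0.8850.
C_D = 0.8850·(C_{A0}−C_A) = 0.8850×2.276 = 2.01 kmol/m³.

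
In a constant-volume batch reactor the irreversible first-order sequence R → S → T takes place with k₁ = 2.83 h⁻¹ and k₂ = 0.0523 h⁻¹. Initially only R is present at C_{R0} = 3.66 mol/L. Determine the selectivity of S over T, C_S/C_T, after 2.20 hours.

The intermediate concentration in a first-order A→B→C sequence is C_S = k₁C_{R0}(e^(−k₁t) − e^(−k₂t))/(k₂−k₁).
e^(−k₁t) = e^(−2.83×2.20) = e^(−6.226) = 0.001977; e^(−k₂t) = e^(−0.1151) = 0.8913.
C_S = 2.83×3.66/(0.0523−2.83) × (0.001977−0.8913) = (-3.729)×(-0.8893) = 3.316 mol/L.
C_R = C_{R0}e^(−k₁t) = 0.007237 mol/L, so C_T = C_{R0}−C_R−C_S = 0.3365 mol/L; C_S/C_T = 9.85.

9.85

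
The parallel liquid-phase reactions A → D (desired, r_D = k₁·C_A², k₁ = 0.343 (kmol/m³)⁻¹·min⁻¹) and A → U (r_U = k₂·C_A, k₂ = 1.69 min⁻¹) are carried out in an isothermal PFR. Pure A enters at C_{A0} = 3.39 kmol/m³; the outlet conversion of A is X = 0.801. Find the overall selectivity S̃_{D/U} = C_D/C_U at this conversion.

C_A = C_{A0}(1−X) = 0.6746 kmol/m³.
Along a PFR/batch, dC_U/dC_A = −r_U/(r_D+r_U) = −k₂/(k₂+k₁·C_A).
Integrating from C_{A0} to C_A: C_U = (1.69/0.343)·ln[(1.69+0.343·3.39)/(1.69+0.343·0.675)] = 4.927·ln(2.853/1.921) = 1.947 kmol/m³.
Then C_D = (C_{A0}−C_A) − C_U = 2.715 − 1.947 = 0.7680 kmol/m³.
S̃_{D/U} = C_D/C_U = 0.7680/1.947 = 0.394.

0.394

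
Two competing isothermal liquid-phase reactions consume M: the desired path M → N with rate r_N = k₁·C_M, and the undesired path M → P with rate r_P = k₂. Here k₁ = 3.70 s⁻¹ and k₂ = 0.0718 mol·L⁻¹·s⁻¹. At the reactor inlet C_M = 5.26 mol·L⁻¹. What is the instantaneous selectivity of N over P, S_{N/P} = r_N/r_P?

271

S_{N/P} = r_N/r_P = (k₁·C_M)/(k₂) = (k₁/k₂)·C_M.
= (3.70×5.260) / (0.0718) = 19.46/0.07180 = 271.
Since the desired path is higher order in M, keeping C_M high (PFR or concentrated feed) favours N.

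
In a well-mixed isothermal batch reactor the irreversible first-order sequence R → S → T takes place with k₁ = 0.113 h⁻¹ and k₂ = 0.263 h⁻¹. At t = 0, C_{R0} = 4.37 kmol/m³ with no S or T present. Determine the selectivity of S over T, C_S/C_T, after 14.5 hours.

0.192

The intermediate concentration in a first-order A→B→C sequence is C_S = k₁C_{R0}(e^(−k₁t) − e^(−k₂t))/(k₂−k₁).
e^(−k₁t) = e^(−0.113×14.5) = e^(−1.639) = 0.1943; e^(−k₂t) = e^(−3.814) = 0.02207.
C_S = 0.113×4.37/(0.263−0.113) × (0.1943−0.02207) = 3.292×0.1722 = 0.5669 kmol/m³.
C_R = C_{R0}e^(−k₁t) = 0.8490 kmol/m³, so C_T = C_{R0}−C_R−C_S = 2.954 kmol/m³; C_S/C_T = 0.192.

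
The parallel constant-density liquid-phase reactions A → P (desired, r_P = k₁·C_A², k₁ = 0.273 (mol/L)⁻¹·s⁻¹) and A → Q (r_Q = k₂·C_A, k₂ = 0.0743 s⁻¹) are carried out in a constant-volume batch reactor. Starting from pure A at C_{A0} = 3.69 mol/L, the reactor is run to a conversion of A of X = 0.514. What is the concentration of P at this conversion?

C_A = C_{A0}(1−X) = 1.793 mol/L.
Along a PFR/batch, dC_Q/dC_A = −r_Q/(r_P+r_Q) = −k₂/(k₂+k₁·C_A).
Integrating from C_{A0} to C_A: C_Q = (0.0743/0.273)·ln[(0.0743+0.273·3.69)/(0.0743+0.273·1.79)] = 0.2722·ln(1.082/0.5639) = 0.1773 mol/L.
Then C_P = (C_{A0}−C_A) − C_Q = 1.897 − 0.1773 = 1.719 mol/L.

1.72 mol/L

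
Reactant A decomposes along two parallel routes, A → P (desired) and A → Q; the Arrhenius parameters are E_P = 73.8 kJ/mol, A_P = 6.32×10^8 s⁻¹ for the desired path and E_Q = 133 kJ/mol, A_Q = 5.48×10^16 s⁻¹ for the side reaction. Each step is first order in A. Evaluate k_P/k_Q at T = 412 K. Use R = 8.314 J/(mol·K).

0.370

With equal orders, S_{P/Q} = k_P/k_Q = (A_P/A_Q)·exp[(E_Q−E_P)/(RT)].
(E_Q−E_P)/(RT) = (133−73.8)×10³/(8.314×412) = 59200/3425 = 17.28.
k_P/k_Q = (6.32×10^8/5.48×10^16)·exp(17.28) = 1.153×10^-8 × 3.205×10^7 = 0.370.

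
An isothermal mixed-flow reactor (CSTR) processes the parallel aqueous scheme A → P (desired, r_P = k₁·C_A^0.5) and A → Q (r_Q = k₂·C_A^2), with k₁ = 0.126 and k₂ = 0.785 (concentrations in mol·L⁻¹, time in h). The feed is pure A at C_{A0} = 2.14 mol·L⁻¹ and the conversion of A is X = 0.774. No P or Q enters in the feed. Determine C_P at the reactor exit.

Exit C_A = C_{A0}(1−X) = 2.14×0.226 = 0.4836 mol·L⁻¹.
In a CSTR the entire volume is at exit conditions, so r_P = 0.126×0.4836^0.5 = 0.08763 and r_Q = 0.785×0.4836^2 = 0.1836.
Fraction of consumed A going to P: r_P/(r_P+r_Q) = 0.3231.
C_P = 0.3231·C_{A0}·X = 0.3231×2.14×0.774 = 0.535 mol·L⁻¹.

0.535 mol·L⁻¹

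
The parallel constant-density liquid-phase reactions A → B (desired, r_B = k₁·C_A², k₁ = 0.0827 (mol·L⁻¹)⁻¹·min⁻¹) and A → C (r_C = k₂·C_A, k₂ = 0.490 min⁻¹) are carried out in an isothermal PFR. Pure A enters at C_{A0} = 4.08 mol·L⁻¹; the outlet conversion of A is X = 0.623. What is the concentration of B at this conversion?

C_A = C_{A0}(1−X) = 1.538 mol·L⁻¹.
Along a PFR/batch, dC_C/dC_A = −r_C/(r_B+r_C) = −k₂/(k₂+k₁·C_A).
Integrating from C_{A0} to C_A: C_C = (0.490/0.0827)·ln[(0.490+0.0827·4.08)/(0.490+0.0827·1.54)] = 5.925·ln(0.8274/0.6172) = 1.737 mol·L⁻¹.
Then C_B = (C_{A0}−C_A) − C_C = 2.542 − 1.737 = 0.8052 mol·L⁻¹.

0.805 mol·L⁻¹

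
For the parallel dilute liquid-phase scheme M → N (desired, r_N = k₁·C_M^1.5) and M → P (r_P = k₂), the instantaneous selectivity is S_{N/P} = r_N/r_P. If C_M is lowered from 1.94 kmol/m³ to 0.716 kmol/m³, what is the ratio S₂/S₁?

S_{N/P} = (k₁/k₂)·C_M^1.5, so S₂/S₁ = (C_{M,2}/C_{M,1})^1.5.
= (0.716/1.94)^1.5 = (0.3691)^1.5 = 0.224.

0.224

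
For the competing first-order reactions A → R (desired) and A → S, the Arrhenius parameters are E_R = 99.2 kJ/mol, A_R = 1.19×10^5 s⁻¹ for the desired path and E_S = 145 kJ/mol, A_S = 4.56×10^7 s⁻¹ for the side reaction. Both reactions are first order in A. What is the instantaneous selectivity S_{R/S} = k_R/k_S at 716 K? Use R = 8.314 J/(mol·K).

5.73

Since both paths have the same order in A, the concentration cancels and S_{R/S} = k_R/k_S = (A_R/A_S)·exp[(E_S−E_R)/(RT)].
(E_S−E_R)/(RT) = (145−99.2)×10³/(8.314×716) = 45800/5953 = 7.694.
k_R/k_S = (1.19×10^5/4.56×10^7)·exp(7.694) = 0.002610 × 2195 = 5.73.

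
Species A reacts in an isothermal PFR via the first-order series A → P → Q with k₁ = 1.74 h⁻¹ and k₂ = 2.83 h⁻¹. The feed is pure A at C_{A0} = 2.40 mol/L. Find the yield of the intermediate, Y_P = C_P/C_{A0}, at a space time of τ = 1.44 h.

0.103

Solving the coupled first-order balances gives C_P(τ) = [k₁/(k₂−k₁)]·C_{A0}·(e^(−k₁τ) − e^(−k₂τ)).
e^(−k₁τ) = e^(−1.74×1.44) = e^(−2.506) = 0.08163; e^(−k₂τ) = e^(−4.075) = 0.01699.
C_P = 1.74×2.40/(2.83−1.74) × (0.08163−0.01699) = 3.831×0.06464 = 0.2476 mol/L.
Y_P = C_P/C_{A0} = 0.2476/2.40 = 0.103.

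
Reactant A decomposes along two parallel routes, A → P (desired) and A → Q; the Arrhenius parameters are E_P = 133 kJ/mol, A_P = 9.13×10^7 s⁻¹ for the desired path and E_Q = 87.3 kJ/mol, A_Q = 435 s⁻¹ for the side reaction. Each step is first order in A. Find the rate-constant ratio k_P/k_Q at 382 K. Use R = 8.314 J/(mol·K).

With equal orders, S_{P/Q} = k_P/k_Q = (A_P/A_Q)·exp[(E_Q−E_P)/(RT)].
(E_Q−E_P)/(RT) = (87.3−133)×10³/(8.314×382) = -45700/3176 = -14.39.
k_P/k_Q = (9.13×10^7/435)·exp(-14.39) = 2.099×10^5 × 5.633×10^-7 = 0.118.
Since E_P > E_Q, raising the temperature improves selectivity toward P.

0.118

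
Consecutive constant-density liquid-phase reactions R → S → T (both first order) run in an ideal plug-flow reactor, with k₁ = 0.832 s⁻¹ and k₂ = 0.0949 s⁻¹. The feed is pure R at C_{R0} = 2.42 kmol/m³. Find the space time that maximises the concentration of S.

2.95 s

The intermediate peaks when r₁ = r₂, i.e. k₁e^(−k₁τ) = k₂e^(−k₂τ), giving τ_opt = ln(k₂/k₁)/(k₂−k₁).
= ln(0.0949/0.832)/(0.0949−0.832) = ln(0.1141)/-0.7371 = -2.171/-0.7371 = 2.95 s.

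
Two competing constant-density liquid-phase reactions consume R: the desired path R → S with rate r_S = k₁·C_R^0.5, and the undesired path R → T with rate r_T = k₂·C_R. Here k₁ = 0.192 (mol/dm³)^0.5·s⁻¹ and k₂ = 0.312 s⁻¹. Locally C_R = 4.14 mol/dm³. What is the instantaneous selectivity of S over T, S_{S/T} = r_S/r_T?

0.302

S_{S/T} = r_S/r_T = (k₁·C_R^0.5)/(k₂·C_R) = (k₁/k₂)·C_R^-0.5.
= (0.192×4.140^0.5) / (0.312×4.140) = 0.3907/1.292 = 0.302.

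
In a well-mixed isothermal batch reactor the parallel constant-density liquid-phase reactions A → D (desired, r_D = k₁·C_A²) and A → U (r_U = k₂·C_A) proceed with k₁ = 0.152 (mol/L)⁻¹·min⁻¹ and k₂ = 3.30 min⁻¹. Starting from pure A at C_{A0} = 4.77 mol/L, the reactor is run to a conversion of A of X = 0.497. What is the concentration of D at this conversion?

C_A = C_{A0}(1−X) = 2.399 mol/L.
Along a PFR/batch, dC_U/dC_A = −r_U/(r_D+r_U) = −k₂/(k₂+k₁·C_A).
Integrating from C_{A0} to C_A: C_U = (3.30/0.152)·ln[(3.30+0.152·4.77)/(3.30+0.152·2.40)] = 21.71·ln(4.025/3.665) = 2.036 mol/L.
Then C_D = (C_{A0}−C_A) − C_U = 2.371 − 2.036 = 0.3345 mol/L.

0.334 mol/L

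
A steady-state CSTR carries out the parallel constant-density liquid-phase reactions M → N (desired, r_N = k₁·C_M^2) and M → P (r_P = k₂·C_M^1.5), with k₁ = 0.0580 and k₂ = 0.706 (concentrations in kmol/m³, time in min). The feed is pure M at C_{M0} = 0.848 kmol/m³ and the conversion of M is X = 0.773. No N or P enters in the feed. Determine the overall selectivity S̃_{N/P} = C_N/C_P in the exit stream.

0.0360

Exit C_M = C_{M0}(1−X) = 0.848×0.227 = 0.1925 kmol/m³.
Rates in a CSTR are evaluated at the outlet concentration: r_N = 0.0580×0.1925^2 = 0.002149, r_P = 0.706×0.1925^1.5 = 0.05963.
Overall selectivity = C_N/C_P = r_Nτ/(r_Pτ) = r_N/r_P = 0.0360.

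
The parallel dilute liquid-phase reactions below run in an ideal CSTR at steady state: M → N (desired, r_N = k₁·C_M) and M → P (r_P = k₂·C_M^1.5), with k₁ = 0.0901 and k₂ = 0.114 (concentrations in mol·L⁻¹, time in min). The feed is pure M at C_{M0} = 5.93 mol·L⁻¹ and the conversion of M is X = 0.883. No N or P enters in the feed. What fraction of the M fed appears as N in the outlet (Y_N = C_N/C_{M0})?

Exit C_M = C_{M0}(1−X) = 5.93×0.117 = 0.6938 mol·L⁻¹.
A CSTR operates uniformly at the exit composition, giving r_N = 0.06251 and r_P = 0.06588 (each k·C_M^n at C_M = 0.6938).
Fraction of consumed M going to N: r_N/(r_N+r_P) = 0.4869.
C_N = 0.4869·C_{M0}·X = 0.4869×5.93×0.883 = 2.55 mol·L⁻¹; Y_N = C_N/C_{M0} = 0.430.

0.430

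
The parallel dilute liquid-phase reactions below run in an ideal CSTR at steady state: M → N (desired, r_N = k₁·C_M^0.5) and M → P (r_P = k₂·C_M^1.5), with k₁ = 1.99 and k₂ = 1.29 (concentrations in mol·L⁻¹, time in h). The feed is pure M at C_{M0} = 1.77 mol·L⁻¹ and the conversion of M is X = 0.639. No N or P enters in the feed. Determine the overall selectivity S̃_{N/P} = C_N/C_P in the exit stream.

2.41

Exit C_M = C_{M0}(1−X) = 1.77×0.361 = 0.6390 mol·L⁻¹.
Rates in a CSTR are evaluated at the outlet concentration: r_N = 1.99×0.6390^0.5 = 1.591, r_P = 1.29×0.6390^1.5 = 0.6589.
Overall selectivity = C_N/C_P = r_Nτ/(r_Pτ) = r_N/r_P = 2.41.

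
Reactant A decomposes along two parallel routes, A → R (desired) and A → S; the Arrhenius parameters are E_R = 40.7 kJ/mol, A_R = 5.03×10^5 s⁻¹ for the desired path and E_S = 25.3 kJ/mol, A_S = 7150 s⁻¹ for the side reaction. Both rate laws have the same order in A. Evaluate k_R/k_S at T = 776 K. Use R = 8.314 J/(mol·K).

Since both paths have the same order in A, the concentration cancels and S_{R/S} = k_R/k_S = (A_R/A_S)·exp[(E_S−E_R)/(RT)].
(E_S−E_R)/(RT) = (25.3−40.7)×10³/(8.314×776) = -15400/6452 = -2.387.
k_R/k_S = (5.03×10^5/7150)·exp(-2.387) = 70.35 × 0.09191 = 6.47.
Since E_R > E_S, raising the temperature improves selectivity toward R.

6.47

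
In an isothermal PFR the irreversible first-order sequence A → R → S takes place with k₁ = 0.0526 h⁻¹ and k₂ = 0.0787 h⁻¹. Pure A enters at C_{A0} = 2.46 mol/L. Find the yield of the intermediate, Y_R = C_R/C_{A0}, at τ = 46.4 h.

0.123

For first-order series with pure A initially, C_R(τ) = k₁C_{A0}/(k₂−k₁)·(e^(−k₁τ) − e^(−k₂τ)).
e^(−k₁τ) = e^(−0.0526×46.4) = e^(−2.441) = 0.08711; e^(−k₂τ) = e^(−3.652) = 0.02595.
C_R = 0.0526×2.46/(0.0787−0.0526) × (0.08711−0.02595) = 4.958×0.06116 = 0.3032 mol/L.
Y_R = C_R/C_{A0} = 0.3032/2.46 = 0.123.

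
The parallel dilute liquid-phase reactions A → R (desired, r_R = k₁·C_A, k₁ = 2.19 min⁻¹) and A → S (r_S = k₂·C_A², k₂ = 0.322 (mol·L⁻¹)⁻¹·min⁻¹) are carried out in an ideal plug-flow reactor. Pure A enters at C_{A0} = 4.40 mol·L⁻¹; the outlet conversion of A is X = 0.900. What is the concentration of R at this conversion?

2.97 mol·L⁻¹

C_A = C_{A0}(1−X) = 0.4400 mol·L⁻¹.
Along a PFR/batch, dC_R/dC_A = −r_R/(r_R+r_S) = −k₁/(k₁+k₂·C_A).
Integrating from C_{A0} to C_A: C_R = (2.19/0.322)·ln[(2.19+0.322·4.40)/(2.19+0.322·0.440)] = 6.801·ln(3.607/2.332) = 2.967 mol·L⁻¹.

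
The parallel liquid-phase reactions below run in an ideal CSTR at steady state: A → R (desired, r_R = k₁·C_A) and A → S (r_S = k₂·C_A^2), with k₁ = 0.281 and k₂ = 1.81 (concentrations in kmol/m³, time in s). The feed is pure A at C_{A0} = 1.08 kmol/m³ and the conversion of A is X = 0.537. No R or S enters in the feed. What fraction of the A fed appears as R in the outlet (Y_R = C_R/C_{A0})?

Exit C_A = C_{A0}(1−X) = 1.08×0.463 = 0.5000 kmol/m³.
A CSTR operates uniformly at the exit composition, giving r_R = 0.1405 and r_S = 0.4526 (each k·C_A^n at C_A = 0.5000).
Fraction of consumed A going to R: r_R/(r_R+r_S) = 0.2369.
C_R = 0.2369·C_{A0}·X = 0.2369×1.08×0.537 = 0.137 kmol/m³; Y_R = C_R/C_{A0} = 0.127.

0.127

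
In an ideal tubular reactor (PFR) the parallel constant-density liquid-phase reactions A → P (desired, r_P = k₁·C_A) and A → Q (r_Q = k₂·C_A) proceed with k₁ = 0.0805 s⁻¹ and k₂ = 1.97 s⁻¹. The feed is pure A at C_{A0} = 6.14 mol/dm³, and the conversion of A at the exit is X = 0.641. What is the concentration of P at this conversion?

C_A = C_{A0}(1−X) = 2.204 mol/dm³.
Both paths are first order in A, so the instantaneous fraction to P is constant: dC_P/d(−C_A) = k₁/(k₁+k₂) = 0.03926.
C_P = 0.03926·(C_{A0}−C_A) = 0.03926×3.936 = 0.155 mol/dm³.

0.155 mol/dm³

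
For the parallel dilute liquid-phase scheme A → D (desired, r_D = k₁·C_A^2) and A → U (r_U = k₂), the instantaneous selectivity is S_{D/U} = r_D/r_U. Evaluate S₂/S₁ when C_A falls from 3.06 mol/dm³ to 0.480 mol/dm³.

S_{D/U} = (k₁/k₂)·C_A^2, so S₂/S₁ = (C_{A,2}/C_{A,1})^2.
= (0.480/3.06)^2 = (0.1569)^2 = 0.0246.
Selectivity toward D falls as C_A falls — high-concentration operation is favoured.

0.0246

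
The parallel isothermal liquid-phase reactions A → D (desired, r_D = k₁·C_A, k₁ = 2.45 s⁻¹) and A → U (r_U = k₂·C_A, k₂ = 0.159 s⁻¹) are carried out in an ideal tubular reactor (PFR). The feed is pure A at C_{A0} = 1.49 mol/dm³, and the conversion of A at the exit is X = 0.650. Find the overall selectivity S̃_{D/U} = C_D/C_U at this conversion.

15.4

C_A = C_{A0}(1−X) = 0.5215 mol/dm³.
Both paths are first order in A, so the instantaneous fraction to D is constant: dC_D/d(−C_A) = k₁/(k₁+k₂) = 0.9391.
C_D = 0.9391·(C_{A0}−C_A) = 0.9391×0.9685 = 0.909 mol/dm³.
C_U = (C_{A0}−C_A)−C_D = 0.05902 mol/dm³; S̃_{D/U} = 0.9095/0.05902 = 15.4.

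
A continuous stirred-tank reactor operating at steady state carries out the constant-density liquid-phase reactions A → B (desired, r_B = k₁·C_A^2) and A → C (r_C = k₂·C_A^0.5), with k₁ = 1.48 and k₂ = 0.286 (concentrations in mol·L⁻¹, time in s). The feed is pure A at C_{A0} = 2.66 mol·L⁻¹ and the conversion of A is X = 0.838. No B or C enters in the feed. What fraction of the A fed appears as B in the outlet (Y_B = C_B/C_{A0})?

0.498

Exit C_A = C_{A0}(1−X) = 2.66×0.162 = 0.4309 mol·L⁻¹.
In a CSTR the entire volume is at exit conditions, so r_B = 1.48×0.4309^2 = 0.2748 and r_C = 0.286×0.4309^0.5 = 0.1877.
Fraction of consumed A going to B: r_B/(r_B+r_C) = 0.5941.
C_B = 0.5941·C_{A0}·X = 0.5941×2.66×0.838 = 1.32 mol·L⁻¹; Y_B = C_B/C_{A0} = 0.498.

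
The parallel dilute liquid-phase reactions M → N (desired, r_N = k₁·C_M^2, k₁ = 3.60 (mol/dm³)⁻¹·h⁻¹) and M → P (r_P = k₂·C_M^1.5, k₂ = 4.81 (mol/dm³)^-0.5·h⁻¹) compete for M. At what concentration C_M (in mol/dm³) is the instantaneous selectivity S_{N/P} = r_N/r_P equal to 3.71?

24.6 mol/dm³

S_{N/P} = (k₁/k₂)·C_M^0.5 ⇒ C_M = (S·k₂/k₁)^(2).
= (3.71×4.81/3.60)^(2) = (4.957)^(2) = 24.6 mol/dm³.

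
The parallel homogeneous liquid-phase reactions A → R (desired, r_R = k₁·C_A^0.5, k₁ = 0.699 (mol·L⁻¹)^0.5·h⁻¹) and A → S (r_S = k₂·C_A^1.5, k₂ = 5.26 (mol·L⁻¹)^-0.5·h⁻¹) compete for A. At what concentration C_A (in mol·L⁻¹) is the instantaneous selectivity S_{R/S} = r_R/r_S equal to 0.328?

S_{R/S} = (k₁/k₂)·C_A⁻¹ ⇒ C_A = (S·k₂/k₁)^(-1).
= (0.328×5.26/0.699)^(-1) = (2.468)^(-1) = 0.405 mol·L⁻¹.

0.405 mol·L⁻¹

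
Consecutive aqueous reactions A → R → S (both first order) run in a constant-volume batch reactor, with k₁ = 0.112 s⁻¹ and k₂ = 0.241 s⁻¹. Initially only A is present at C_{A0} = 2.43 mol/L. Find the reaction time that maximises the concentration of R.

For first-order series the maximum of C_R occurs at t_opt = ln(k₂/k₁)/(k₂−k₁).
= ln(0.241/0.112)/(0.241−0.112) = ln(2.152)/0.1290 = 0.7663/0.1290 = 5.94 s.

5.94 s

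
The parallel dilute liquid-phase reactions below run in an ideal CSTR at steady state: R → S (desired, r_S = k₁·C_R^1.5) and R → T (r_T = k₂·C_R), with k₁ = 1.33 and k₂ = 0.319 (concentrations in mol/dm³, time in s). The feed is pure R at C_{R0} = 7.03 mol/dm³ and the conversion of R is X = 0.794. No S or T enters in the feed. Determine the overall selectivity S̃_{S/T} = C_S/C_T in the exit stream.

Exit C_R = C_{R0}(1−X) = 7.03×0.206 = 1.448 mol/dm³.
Rates in a CSTR are evaluated at the outlet concentration: r_S = 1.33×1.448^1.5 = 2.318, r_T = 0.319×1.448 = 0.4620.
Overall selectivity = C_S/C_T = r_Sτ/(r_Tτ) = r_S/r_T = 5.02.

5.02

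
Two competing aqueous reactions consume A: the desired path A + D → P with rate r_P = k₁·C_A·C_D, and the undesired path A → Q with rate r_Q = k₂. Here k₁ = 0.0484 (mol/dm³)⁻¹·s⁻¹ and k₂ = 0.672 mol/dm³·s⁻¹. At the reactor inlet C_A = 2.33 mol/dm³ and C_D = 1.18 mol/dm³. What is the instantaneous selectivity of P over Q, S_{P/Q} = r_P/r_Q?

0.198

S_{P/Q} = r_P/r_Q = (k₁·C_A·C_D)/(k₂) = (k₁/k₂)·C_A·C_D.
= (0.0484×2.330×1.180) / (0.672) = 0.1331/0.6720 = 0.198.
Since the desired path is higher order in A, keeping C_A high (PFR or concentrated feed) favours P.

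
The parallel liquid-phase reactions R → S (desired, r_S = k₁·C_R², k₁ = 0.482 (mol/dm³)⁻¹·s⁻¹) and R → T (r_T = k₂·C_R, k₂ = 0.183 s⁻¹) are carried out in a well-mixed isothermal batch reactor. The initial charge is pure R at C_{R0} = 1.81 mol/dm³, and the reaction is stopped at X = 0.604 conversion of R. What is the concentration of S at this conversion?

0.831 mol/dm³

C_R = C_{R0}(1−X) = 0.7168 mol/dm³.
Along a PFR/batch, dC_T/dC_R = −r_T/(r_S+r_T) = −k₂/(k₂+k₁·C_R).
Integrating from C_{R0} to C_R: C_T = (0.183/0.482)·ln[(0.183+0.482·1.81)/(0.183+0.482·0.717)] = 0.3797·ln(1.055/0.5285) = 0.2626 mol/dm³.
Then C_S = (C_{R0}−C_R) − C_T = 1.093 − 0.2626 = 0.8306 mol/dm³.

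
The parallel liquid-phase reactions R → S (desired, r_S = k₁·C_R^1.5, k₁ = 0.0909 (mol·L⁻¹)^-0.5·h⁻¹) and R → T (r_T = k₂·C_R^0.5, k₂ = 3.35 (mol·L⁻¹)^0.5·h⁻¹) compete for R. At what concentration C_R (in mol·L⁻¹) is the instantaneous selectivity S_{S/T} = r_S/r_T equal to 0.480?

17.7 mol·L⁻¹

S_{S/T} = (k₁/k₂)·C_R ⇒ C_R = S·k₂/k₁.
= 0.480×3.35/0.0909 = 17.7 mol·L⁻¹.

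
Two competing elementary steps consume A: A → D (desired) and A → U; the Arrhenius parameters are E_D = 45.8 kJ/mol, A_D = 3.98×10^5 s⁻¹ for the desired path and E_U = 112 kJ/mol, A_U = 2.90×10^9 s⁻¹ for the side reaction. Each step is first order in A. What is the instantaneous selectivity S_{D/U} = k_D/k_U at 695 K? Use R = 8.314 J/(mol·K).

With equal orders, S_{D/U} = k_D/k_U = (A_D/A_U)·exp[(E_U−E_D)/(RT)].
(E_U−E_D)/(RT) = (112−45.8)×10³/(8.314×695) = 66200/5778 = 11.46.
k_D/k_U = (3.98×10^5/2.90×10^9)·exp(11.46) = 1.372×10^-4 × 94542 = 13.0.

13.0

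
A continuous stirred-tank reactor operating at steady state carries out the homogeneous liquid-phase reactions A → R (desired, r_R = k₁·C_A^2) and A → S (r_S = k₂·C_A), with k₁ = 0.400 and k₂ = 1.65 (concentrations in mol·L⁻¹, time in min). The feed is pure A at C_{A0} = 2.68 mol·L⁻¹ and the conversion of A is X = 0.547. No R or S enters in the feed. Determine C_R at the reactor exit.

0.333 mol·L⁻¹

Exit C_A = C_{A0}(1−X) = 2.68×0.453 = 1.214 mol·L⁻¹.
Rates in a CSTR are evaluated at the outlet concentration: r_R = 0.400×1.214^2 = 0.5896, r_S = 1.65×1.214 = 2.003.
Fraction of consumed A going to R: r_R/(r_R+r_S) = 0.2274.
C_R = 0.2274·C_{A0}·X = 0.2274×2.68×0.547 = 0.333 mol·L⁻¹.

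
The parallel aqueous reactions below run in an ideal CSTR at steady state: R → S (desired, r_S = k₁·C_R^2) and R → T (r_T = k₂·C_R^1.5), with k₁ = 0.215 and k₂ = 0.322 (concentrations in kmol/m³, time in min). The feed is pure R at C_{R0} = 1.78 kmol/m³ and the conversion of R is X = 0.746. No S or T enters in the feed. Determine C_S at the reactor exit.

Exit C_R = C_{R0}(1−X) = 1.78×0.254 = 0.4521 kmol/m³.
In a CSTR the entire volume is at exit conditions, so r_S = 0.215×0.4521^2 = 0.04395 and r_T = 0.322×0.4521^1.5 = 0.09789.
Fraction of consumed R going to S: r_S/(r_S+r_T) = 0.3099.
C_S = 0.3099·C_{R0}·X = 0.3099×1.78×0.746 = 0.411 kmol/m³.

0.411 kmol/m³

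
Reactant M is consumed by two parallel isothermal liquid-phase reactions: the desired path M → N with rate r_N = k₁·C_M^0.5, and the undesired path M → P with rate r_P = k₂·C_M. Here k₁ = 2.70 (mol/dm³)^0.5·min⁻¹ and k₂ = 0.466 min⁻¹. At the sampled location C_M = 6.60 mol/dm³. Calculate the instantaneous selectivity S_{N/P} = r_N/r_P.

2.26

S_{N/P} = r_N/r_P = (k₁·C_M^0.5)/(k₂·C_M) = (k₁/k₂)·C_M^-0.5.
= (2.70×6.600^0.5) / (0.466×6.600) = 6.936/3.076 = 2.26.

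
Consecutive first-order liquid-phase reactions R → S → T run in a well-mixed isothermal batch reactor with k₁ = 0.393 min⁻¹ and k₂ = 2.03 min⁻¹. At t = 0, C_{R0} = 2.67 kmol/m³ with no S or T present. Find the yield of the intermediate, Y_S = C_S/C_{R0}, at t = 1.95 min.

For first-order series with pure R initially, C_S(t) = k₁C_{R0}/(k₂−k₁)·(e^(−k₁t) − e^(−k₂t)).
e^(−k₁t) = e^(−0.393×1.95) = e^(−0.7663) = 0.4647; e^(−k₂t) = e^(−3.958) = 0.01909.
C_S = 0.393×2.67/(2.03−0.393) × (0.4647−0.01909) = 0.6410×0.4456 = 0.2856 kmol/m³.
Y_S = C_S/C_{R0} = 0.2856/2.67 = 0.107.

0.107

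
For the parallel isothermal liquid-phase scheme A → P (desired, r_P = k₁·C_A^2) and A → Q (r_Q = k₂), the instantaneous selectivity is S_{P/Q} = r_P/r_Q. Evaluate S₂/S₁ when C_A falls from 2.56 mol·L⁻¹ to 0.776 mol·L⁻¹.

0.0919

S_{P/Q} = (k₁/k₂)·C_A^2, so S₂/S₁ = (C_{A,2}/C_{A,1})^2.
= (0.776/2.56)^2 = (0.3031)^2 = 0.0919.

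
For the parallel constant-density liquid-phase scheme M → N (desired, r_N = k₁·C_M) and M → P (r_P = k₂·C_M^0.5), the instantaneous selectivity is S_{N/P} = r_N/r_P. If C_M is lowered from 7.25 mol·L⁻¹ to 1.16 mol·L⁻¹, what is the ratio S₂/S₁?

S_{N/P} = (k₁/k₂)·C_M^0.5, so S₂/S₁ = (C_{M,2}/C_{M,1})^0.5.
= (1.16/7.25)^0.5 = (0.1600)^0.5 = 0.400.
Selectivity toward N falls as C_M falls — high-concentration operation is favoured.

0.400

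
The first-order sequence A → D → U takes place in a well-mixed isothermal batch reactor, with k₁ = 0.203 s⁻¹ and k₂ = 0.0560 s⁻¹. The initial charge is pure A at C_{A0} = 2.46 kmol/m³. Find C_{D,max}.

1.51 kmol/m³

For a first-order series the maximum intermediate yield is C_{D,max}/C_{A0} = (k₁/k₂)^[k₂/(k₂−k₁)].
= (0.203/0.0560)^(0.0560/(0.0560−0.203)) = (3.625)^(-0.3810) = 0.6123.
C_{D,max} = 0.6123×2.46 = 1.51 kmol/m³.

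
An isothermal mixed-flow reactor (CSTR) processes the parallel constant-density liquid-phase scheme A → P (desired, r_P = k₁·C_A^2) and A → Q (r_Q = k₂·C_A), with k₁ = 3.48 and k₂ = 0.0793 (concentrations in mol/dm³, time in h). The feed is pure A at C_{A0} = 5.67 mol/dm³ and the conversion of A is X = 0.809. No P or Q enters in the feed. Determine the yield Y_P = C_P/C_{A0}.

0.792

Exit C_A = C_{A0}(1−X) = 5.67×0.191 = 1.083 mol/dm³.
A CSTR operates uniformly at the exit composition, giving r_P = 4.081 and r_Q = 0.08588 (each k·C_A^n at C_A = 1.083).
Fraction of consumed A going to P: r_P/(r_P+r_Q) = 0.9794.
C_P = 0.9794·C_{A0}·X = 0.9794×5.67×0.809 = 4.49 mol/dm³; Y_P = C_P/C_{A0} = 0.792.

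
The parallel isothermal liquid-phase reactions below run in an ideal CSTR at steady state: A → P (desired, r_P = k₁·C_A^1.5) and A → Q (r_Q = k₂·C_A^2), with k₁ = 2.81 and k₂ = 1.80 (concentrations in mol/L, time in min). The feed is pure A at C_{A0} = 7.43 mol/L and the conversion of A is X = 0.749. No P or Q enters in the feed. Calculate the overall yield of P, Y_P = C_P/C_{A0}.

0.400

Exit C_A = C_{A0}(1−X) = 7.43×0.251 = 1.865 mol/L.
A CSTR operates uniformly at the exit composition, giving r_P = 7.156 and r_Q = 6.260 (each k·C_A^n at C_A = 1.865).
Fraction of consumed A going to P: r_P/(r_P+r_Q) = 0.5334.
C_P = 0.5334·C_{A0}·X = 0.5334×7.43×0.749 = 2.97 mol/L; Y_P = C_P/C_{A0} = 0.400.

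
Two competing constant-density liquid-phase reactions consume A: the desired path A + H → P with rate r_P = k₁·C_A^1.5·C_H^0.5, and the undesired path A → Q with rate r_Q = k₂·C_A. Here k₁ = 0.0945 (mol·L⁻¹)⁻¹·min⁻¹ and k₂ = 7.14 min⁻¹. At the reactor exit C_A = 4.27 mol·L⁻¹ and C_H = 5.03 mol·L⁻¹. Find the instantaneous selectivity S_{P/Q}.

0.0613

S_{P/Q} = r_P/r_Q = (k₁·C_A^1.5·C_H^0.5)/(k₂·C_A) = (k₁/k₂)·C_A^0.5·C_H^0.5.
= (0.0945×4.270^1.5×5.030^0.5) / (7.14×4.270) = 1.870/30.49 = 0.0613.
Since the desired path is higher order in A, keeping C_A high (PFR or concentrated feed) favours P.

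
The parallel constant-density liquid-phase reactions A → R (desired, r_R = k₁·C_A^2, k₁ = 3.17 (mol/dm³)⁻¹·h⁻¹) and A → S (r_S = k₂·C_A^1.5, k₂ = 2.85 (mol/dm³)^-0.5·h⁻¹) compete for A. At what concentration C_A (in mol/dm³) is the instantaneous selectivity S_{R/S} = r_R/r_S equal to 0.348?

0.0979 mol/dm³

S_{R/S} = (k₁/k₂)·C_A^0.5 ⇒ C_A = (S·k₂/k₁)^(2).
= (0.348×2.85/3.17)^(2) = (0.3129)^(2) = 0.0979 mol/dm³.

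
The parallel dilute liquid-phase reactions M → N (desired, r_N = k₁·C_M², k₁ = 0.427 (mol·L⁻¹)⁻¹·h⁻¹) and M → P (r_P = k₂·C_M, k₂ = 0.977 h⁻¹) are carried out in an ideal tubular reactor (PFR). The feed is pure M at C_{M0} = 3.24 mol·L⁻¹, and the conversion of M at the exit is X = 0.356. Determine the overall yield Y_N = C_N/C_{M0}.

0.191

C_M = C_{M0}(1−X) = 2.087 mol·L⁻¹.
Along a PFR/batch, dC_P/dC_M = −r_P/(r_N+r_P) = −k₂/(k₂+k₁·C_M).
Integrating from C_{M0} to C_M: C_P = (0.977/0.427)·ln[(0.977+0.427·3.24)/(0.977+0.427·2.09)] = 2.288·ln(2.360/1.868) = 0.5354 mol·L⁻¹.
Then C_N = (C_{M0}−C_M) − C_P = 1.153 − 0.5354 = 0.6180 mol·L⁻¹.
Y_N = C_N/C_{M0} = 0.6180/3.24 = 0.191.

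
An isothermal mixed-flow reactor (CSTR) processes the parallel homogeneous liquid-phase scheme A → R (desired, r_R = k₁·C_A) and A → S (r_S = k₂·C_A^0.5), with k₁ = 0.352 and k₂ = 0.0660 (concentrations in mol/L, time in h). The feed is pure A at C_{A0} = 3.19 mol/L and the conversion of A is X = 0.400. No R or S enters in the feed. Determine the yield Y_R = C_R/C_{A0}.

Exit C_A = C_{A0}(1−X) = 3.19×0.600 = 1.914 mol/L.
In a CSTR the entire volume is at exit conditions, so r_R = 0.352×1.914 = 0.6737 and r_S = 0.0660×1.914^0.5 = 0.09131.
Fraction of consumed A going to R: r_R/(r_R+r_S) = 0.8806.
C_R = 0.8806·C_{A0}·X = 0.8806×3.19×0.400 = 1.12 mol/L; Y_R = C_R/C_{A0} = 0.352.

0.352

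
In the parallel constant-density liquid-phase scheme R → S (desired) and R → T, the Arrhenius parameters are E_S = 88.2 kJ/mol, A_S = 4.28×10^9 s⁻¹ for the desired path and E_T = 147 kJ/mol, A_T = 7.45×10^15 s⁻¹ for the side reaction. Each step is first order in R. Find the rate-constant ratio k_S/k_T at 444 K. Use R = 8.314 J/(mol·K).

4.75

Since both paths have the same order in R, the concentration cancels and S_{S/T} = k_S/k_T = (A_S/A_T)·exp[(E_T−E_S)/(RT)].
(E_T−E_S)/(RT) = (147−88.2)×10³/(8.314×444) = 58800/3691 = 15.93.
k_S/k_T = (4.28×10^9/7.45×10^15)·exp(15.93) = 5.745×10^-7 × 8.276×10^6 = 4.75.
Since E_S < E_T, lowering the temperature improves selectivity toward S.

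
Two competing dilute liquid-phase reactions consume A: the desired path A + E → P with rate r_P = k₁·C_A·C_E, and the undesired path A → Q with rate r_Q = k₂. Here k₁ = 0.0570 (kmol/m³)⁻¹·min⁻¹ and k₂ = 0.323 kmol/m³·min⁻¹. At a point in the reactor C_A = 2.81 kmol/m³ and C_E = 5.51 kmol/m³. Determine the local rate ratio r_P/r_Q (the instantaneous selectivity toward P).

S_{P/Q} = r_P/r_Q = (k₁·C_A·C_E)/(k₂) = (k₁/k₂)·C_A·C_E.
= (0.0570×2.810×5.510) / (0.323) = 0.8825/0.3230 = 2.73.
Since the desired path is higher order in A, keeping C_A high (PFR or concentrated feed) favours P.

2.73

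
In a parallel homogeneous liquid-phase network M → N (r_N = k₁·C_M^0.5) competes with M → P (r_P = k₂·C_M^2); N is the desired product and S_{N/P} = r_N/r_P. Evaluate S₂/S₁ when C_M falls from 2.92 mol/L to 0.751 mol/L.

7.67

S_{N/P} = (k₁/k₂)·C_M^-1.5, so S₂/S₁ = (C_{M,2}/C_{M,1})^-1.5.
= (0.751/2.92)^(-1.5) = (0.2572)^(-1.5) = 7.67.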